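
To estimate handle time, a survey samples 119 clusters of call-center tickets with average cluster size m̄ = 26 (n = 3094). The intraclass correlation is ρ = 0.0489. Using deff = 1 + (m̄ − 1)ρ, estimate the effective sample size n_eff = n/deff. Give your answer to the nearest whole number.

1392

deff = 1 + (26 − 1)·0.0489 = 1 + 1.2225 = 2.2225.
n_eff = 3094 / 2.2225 = 1392.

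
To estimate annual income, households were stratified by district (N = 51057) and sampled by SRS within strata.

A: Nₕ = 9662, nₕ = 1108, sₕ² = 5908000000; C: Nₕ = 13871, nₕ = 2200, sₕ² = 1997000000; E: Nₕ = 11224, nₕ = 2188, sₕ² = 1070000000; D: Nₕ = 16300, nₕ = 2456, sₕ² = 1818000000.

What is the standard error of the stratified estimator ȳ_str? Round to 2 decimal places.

Var(ȳ_str) = Σₕ Wₕ²(1 − fₕ)sₕ²/nₕ with Wₕ = Nₕ/N, N = 51057.
A: Wₕ = 0.18923948; term = 0.18923948²·(1 − 0.11467605)·5908000000/1108 = 169054.38.
C: Wₕ = 0.27167675; term = 0.27167675²·(1 − 0.15860428)·1997000000/2200 = 56371.636.
E: Wₕ = 0.21983274; term = 0.21983274²·(1 − 0.19493942)·1070000000/2188 = 19026.099.
D: Wₕ = 0.31925103; term = 0.31925103²·(1 − 0.15067485)·1818000000/2456 = 64077.288.
Sum = 308529.4.
SE = √(308529.4) = 555.45.

555.45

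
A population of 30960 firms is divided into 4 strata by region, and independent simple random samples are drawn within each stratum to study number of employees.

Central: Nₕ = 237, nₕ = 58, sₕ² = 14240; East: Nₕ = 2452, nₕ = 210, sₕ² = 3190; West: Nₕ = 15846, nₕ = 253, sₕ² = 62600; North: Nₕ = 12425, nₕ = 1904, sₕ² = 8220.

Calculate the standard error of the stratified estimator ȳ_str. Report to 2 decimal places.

Var(ȳ_str) = Σₕ Wₕ²(1 − fₕ)sₕ²/nₕ with Wₕ = Nₕ/N, N = 30960.
Central: Wₕ = 0.00765504; term = 0.00765504²·(1 − 0.24472574)·14240/58 = 0.010866294.
East: Wₕ = 0.07919897; term = 0.07919897²·(1 − 0.08564437)·3190/210 = 0.087121543.
West: Wₕ = 0.51182171; term = 0.51182171²·(1 − 0.01596617)·62600/253 = 63.782456.
North: Wₕ = 0.40132429; term = 0.40132429²·(1 − 0.15323944)·8220/1904 = 0.58878453.
Sum = 64.469228.
SE = √(64.469228) = 8.03.

8.03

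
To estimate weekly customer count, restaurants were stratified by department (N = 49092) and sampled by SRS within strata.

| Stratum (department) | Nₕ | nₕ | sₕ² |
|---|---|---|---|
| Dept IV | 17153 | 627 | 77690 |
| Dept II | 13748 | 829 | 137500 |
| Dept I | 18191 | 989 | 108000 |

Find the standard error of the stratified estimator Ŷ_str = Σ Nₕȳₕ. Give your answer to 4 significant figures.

314300

Var(Ŷ_str) = Σₕ Nₕ²(1 − fₕ)sₕ²/nₕ.
Dept IV: 17153²·(1 − 627/17153)·77690/627 = 3.5124117 × 10^10.
Dept II: 13748²·(1 − 829/13748)·137500/829 = 2.9458904 × 10^10.
Dept I: 18191²·(1 − 989/18191)·108000/989 = 3.4171416 × 10^10.
Sum = 9.8754437 × 10^10.
SE = √(9.8754437 × 10^10) = 314300.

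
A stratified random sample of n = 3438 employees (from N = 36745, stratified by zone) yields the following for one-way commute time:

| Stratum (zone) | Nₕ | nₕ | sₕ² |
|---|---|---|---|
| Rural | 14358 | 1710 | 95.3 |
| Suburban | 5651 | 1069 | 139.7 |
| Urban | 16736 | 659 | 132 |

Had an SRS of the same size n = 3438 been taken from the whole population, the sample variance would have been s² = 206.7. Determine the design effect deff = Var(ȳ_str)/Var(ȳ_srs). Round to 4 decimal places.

Var(ȳ_str) = Σ Wₕ²(1−fₕ)sₕ²/nₕ with Wₕ = Nₕ/36745:
  Rural: (14358/36745)²·(1−1710/14358)·95.3/1710 = 0.0074957672
  Suburban: (5651/36745)²·(1−1069/5651)·139.7/1069 = 0.0025061242
  Urban: (16736/36745)²·(1−659/16736)·132/659 = 0.039916154
  → Var(ȳ_str) = 0.049918045.
Var(ȳ_srs) = (1 − 3438/36745)·206.7/3438 = 0.054496909.
deff = 0.049918045 / 0.054496909 = 0.9160.

0.9160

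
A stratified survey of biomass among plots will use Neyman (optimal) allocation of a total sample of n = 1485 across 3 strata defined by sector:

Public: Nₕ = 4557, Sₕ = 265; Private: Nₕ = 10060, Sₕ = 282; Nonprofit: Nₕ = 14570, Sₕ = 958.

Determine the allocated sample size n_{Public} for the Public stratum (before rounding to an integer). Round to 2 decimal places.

99.61

Neyman allocation: nₕ = n·NₕSₕ / Σⱼ NⱼSⱼ.
Σ NⱼSⱼ = 4557·265 + 10060·282 + 14570·958 = 1.8002585 × 10^7.
n_{Public} = 1485·4557·265 / (1.8002585 × 10^7) = 99.61.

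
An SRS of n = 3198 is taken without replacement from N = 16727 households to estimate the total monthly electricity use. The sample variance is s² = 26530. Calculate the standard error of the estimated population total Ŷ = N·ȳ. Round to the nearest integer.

Var(Ŷ) = N²·Var(ȳ) = N²·(1 − n/N)·s²/n.
f = 3198/16727 = 0.19118790; Var(ȳ) = 0.80881210·26530/3198 = 6.7097514.
Var(Ŷ) = 16727² · 6.7097514 = 1.8773383 × 10^9.
SE(Ŷ) = √(1.8773383 × 10^9) = 43328.

43328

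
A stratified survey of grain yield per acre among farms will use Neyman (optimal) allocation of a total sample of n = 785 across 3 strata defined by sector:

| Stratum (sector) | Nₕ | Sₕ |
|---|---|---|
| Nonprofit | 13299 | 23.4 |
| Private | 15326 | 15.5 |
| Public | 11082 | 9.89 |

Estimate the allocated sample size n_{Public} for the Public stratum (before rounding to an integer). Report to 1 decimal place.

Neyman allocation: nₕ = n·NₕSₕ / Σⱼ NⱼSⱼ.
Σ NⱼSⱼ = 13299·23.4 + 15326·15.5 + 11082·9.89 = 658350.58.
n_{Public} = 785·11082·9.89 / 658350.58 = 130.7.

130.7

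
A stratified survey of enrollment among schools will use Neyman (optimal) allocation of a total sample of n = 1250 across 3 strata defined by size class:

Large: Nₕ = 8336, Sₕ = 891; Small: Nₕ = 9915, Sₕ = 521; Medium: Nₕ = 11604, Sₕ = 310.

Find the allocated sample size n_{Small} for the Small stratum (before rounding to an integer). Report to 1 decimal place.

Neyman allocation: nₕ = n·NₕSₕ / Σⱼ NⱼSⱼ.
Σ NⱼSⱼ = 8336·891 + 9915·521 + 11604·310 = 1.6190331 × 10^7.
n_{Small} = 1250·9915·521 / (1.6190331 × 10^7) = 398.8.

398.8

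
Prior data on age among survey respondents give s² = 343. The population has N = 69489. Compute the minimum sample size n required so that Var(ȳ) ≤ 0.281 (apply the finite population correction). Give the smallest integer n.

1200

Without fpc, n₀ = s²/D = 343/0.281 = 1220.6406.
With fpc, (1 − n/N)·s²/n ≤ D requires n ≥ n₀/(1 + n₀/N) = 1220.6406/(1 + 1220.6406/69489) = 1199.5690.
Rounding up, n = 1200.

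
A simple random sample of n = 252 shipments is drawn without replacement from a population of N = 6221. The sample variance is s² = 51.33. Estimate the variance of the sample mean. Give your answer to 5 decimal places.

0.19544

Under SRS without replacement, Var(ȳ) = (1 − f)·s²/n with f = n/N = 252/6221 = 0.04050796.
Var(ȳ) = (1 − 0.04050796)·51.33/252 = 0.95949204·0.20369048 = 0.19543939.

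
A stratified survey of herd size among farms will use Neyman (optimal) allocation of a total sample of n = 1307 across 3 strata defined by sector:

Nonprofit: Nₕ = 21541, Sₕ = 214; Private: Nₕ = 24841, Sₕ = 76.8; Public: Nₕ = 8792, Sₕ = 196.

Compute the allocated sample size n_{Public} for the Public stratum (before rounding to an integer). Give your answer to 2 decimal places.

273.31

Neyman allocation: nₕ = n·NₕSₕ / Σⱼ NⱼSⱼ.
Σ NⱼSⱼ = 21541·214 + 24841·76.8 + 8792·196 = 8.2407948 × 10^6.
n_{Public} = 1307·8792·196 / (8.2407948 × 10^6) = 273.31.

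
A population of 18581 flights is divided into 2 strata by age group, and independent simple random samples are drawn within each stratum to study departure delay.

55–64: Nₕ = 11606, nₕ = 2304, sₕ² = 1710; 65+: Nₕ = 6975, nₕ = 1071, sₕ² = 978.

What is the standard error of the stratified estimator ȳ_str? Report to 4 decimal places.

Var(ȳ_str) = Σₕ Wₕ²(1 − fₕ)sₕ²/nₕ with Wₕ = Nₕ/N, N = 18581.
55–64: Wₕ = 0.62461654; term = 0.62461654²·(1 − 0.19851801)·1710/2304 = 0.23207821.
65+: Wₕ = 0.37538346; term = 0.37538346²·(1 − 0.15354839)·978/1071 = 0.10891853.
Sum = 0.34099674.
SE = √(0.34099674) = 0.5839.

0.5839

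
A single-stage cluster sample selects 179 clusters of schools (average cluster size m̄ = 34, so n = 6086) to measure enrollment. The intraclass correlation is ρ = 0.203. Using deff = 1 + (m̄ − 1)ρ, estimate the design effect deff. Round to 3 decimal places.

7.699

deff = 1 + (34 − 1)·0.203 = 1 + 6.699 = 7.699.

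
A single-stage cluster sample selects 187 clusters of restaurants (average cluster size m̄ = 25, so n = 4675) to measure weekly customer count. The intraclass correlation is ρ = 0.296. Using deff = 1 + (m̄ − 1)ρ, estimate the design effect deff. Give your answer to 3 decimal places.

deff = 1 + (25 − 1)·0.296 = 1 + 7.104 = 8.104.

8.104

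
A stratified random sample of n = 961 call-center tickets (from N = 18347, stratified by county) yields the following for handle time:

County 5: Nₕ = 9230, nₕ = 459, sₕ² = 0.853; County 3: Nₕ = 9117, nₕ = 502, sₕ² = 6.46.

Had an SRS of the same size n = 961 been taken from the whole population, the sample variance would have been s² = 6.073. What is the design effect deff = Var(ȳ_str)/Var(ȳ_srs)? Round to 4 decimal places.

Var(ȳ_str) = Σ Wₕ²(1−fₕ)sₕ²/nₕ with Wₕ = Nₕ/18347:
  County 5: (9230/18347)²·(1−459/9230)·0.853/459 = 4.4694804 × 10^-4
  County 3: (9117/18347)²·(1−502/9117)·6.46/502 = 0.0030026583
  → Var(ȳ_str) = 0.0034496063.
Var(ȳ_srs) = (1 − 961/18347)·6.073/961 = 0.0059884511.
deff = 0.0034496063 / 0.0059884511 = 0.5760.

0.5760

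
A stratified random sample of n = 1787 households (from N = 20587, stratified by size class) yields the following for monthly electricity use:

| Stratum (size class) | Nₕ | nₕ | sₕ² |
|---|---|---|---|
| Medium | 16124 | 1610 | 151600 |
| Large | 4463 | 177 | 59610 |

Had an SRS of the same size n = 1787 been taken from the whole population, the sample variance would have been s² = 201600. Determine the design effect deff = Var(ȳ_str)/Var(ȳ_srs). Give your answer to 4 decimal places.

Var(ȳ_str) = Σ Wₕ²(1−fₕ)sₕ²/nₕ with Wₕ = Nₕ/20587:
  Medium: (16124/20587)²·(1−1610/16124)·151600/1610 = 51.993267
  Large: (4463/20587)²·(1−177/4463)·59610/177 = 15.199832
  → Var(ȳ_str) = 67.193099.
Var(ȳ_srs) = (1 − 1787/20587)·201600/1787 = 103.02219.
deff = 67.193099 / 103.02219 = 0.6522.

0.6522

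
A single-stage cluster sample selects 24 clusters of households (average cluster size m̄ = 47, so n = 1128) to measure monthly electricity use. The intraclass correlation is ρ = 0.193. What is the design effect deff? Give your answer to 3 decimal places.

9.878

deff = 1 + (47 − 1)·0.193 = 1 + 8.878 = 9.878.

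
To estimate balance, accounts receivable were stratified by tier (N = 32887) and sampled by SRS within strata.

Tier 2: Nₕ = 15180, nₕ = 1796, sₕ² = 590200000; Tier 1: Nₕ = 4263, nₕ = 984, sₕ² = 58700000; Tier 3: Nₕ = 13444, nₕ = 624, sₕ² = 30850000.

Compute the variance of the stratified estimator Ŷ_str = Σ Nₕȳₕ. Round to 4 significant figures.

7.612 × 10^13

Var(Ŷ_str) = Σₕ Nₕ²(1 − fₕ)sₕ²/nₕ.
Tier 2: 15180²·(1 − 1796/15180)·590200000/1796 = 6.6765264 × 10^13.
Tier 1: 4263²·(1 − 984/4263)·58700000/984 = 8.3387269 × 10^11.
Tier 3: 13444²·(1 − 624/13444)·30850000/624 = 8.5209322 × 10^12.
Sum = 7.6120069 × 10^13.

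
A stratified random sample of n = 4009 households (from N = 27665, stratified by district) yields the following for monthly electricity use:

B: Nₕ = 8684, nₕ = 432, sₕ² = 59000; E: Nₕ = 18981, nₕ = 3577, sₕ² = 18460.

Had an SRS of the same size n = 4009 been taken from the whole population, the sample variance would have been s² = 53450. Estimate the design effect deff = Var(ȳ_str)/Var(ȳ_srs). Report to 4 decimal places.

Var(ȳ_str) = Σ Wₕ²(1−fₕ)sₕ²/nₕ with Wₕ = Nₕ/27665:
  B: (8684/27665)²·(1−432/8684)·59000/432 = 12.787509
  E: (18981/27665)²·(1−3577/18981)·18460/3577 = 1.9715328
  → Var(ȳ_str) = 14.759042.
Var(ȳ_srs) = (1 − 4009/27665)·53450/4009 = 11.400458.
deff = 14.759042 / 11.400458 = 1.2946.

1.2946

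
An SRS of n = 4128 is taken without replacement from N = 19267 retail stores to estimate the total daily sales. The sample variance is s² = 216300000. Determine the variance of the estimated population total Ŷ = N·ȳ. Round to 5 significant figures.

1.5284 × 10^13

Var(Ŷ) = N²·Var(ȳ) = N²·(1 − n/N)·s²/n.
f = 4128/19267 = 0.21425235; Var(ȳ) = 0.78574765·216300000/4128 = 41171.806.
Var(Ŷ) = 19267² · 41171.806 = 1.5283686 × 10^13.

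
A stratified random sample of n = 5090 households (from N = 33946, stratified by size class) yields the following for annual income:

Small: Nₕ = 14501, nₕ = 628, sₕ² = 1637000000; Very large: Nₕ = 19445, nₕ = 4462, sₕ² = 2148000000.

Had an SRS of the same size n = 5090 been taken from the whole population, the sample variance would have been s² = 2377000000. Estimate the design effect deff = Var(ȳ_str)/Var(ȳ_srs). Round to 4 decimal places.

1.4530

Var(ȳ_str) = Σ Wₕ²(1−fₕ)sₕ²/nₕ with Wₕ = Nₕ/33946:
  Small: (14501/33946)²·(1−628/14501)·1637000000/628 = 455072.05
  Very large: (19445/33946)²·(1−4462/19445)·2148000000/4462 = 121712.23
  → Var(ȳ_str) = 576784.28.
Var(ȳ_srs) = (1 − 5090/33946)·2377000000/5090 = 396971.13.
deff = 576784.28 / 396971.13 = 1.4530.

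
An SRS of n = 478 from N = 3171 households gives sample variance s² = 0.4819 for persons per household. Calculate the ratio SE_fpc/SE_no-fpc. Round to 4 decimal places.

f = n/N = 478/3171 = 0.15074109.
SE_no-fpc = √(s²/n) = 0.03175152; SE_fpc = √((1−f)s²/n) = 0.029260691.
Ratio = √(1−f) = 0.92155244.

0.9216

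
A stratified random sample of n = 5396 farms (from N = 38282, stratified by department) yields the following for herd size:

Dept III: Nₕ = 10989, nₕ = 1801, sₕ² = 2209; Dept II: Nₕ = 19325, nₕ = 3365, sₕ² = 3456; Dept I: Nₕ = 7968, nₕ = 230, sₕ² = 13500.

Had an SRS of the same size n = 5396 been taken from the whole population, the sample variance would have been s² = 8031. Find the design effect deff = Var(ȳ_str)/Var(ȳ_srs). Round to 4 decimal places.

2.1666

Var(ȳ_str) = Σ Wₕ²(1−fₕ)sₕ²/nₕ with Wₕ = Nₕ/38282:
  Dept III: (10989/38282)²·(1−1801/10989)·2209/1801 = 0.084502961
  Dept II: (19325/38282)²·(1−3365/19325)·3456/3365 = 0.2161483
  Dept I: (7968/38282)²·(1−230/7968)·13500/230 = 2.4694188
  → Var(ȳ_str) = 2.7700701.
Var(ȳ_srs) = (1 − 5396/38282)·8031/5396 = 1.2785394.
deff = 2.7700701 / 1.2785394 = 2.1666.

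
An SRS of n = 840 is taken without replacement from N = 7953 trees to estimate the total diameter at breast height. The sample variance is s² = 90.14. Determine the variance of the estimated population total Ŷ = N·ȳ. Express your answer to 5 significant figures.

6.0705 × 10^6

Var(Ŷ) = N²·Var(ȳ) = N²·(1 − n/N)·s²/n.
f = 840/7953 = 0.10562052; Var(ȳ) = 0.89437948·90.14/840 = 0.095975436.
Var(Ŷ) = 7953² · 0.095975436 = 6.0704664 × 10^6.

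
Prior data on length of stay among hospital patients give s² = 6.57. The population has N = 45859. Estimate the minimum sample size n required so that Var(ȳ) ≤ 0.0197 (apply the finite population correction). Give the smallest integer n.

Without fpc, n₀ = s²/D = 6.57/0.0197 = 333.5025.
With fpc, (1 − n/N)·s²/n ≤ D requires n ≥ n₀/(1 + n₀/N) = 333.5025/(1 + 333.5025/45859) = 331.0947.
Rounding up, n = 332.

332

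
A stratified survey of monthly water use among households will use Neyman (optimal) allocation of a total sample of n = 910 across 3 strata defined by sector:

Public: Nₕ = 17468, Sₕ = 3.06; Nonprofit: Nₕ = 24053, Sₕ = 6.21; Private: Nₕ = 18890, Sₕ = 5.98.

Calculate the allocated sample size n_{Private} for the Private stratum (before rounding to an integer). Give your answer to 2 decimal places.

325.53

Neyman allocation: nₕ = n·NₕSₕ / Σⱼ NⱼSⱼ.
Σ NⱼSⱼ = 17468·3.06 + 24053·6.21 + 18890·5.98 = 315783.41.
n_{Private} = 910·18890·5.98 / 315783.41 = 325.53.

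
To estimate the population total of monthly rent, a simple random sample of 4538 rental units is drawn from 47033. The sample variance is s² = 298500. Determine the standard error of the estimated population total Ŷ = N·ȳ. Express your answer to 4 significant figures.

362600

Var(Ŷ) = N²·Var(ȳ) = N²·(1 − n/N)·s²/n.
f = 4538/47033 = 0.09648545; Var(ȳ) = 0.90351455·298500/4538 = 59.431268.
Var(Ŷ) = 47033² · 59.431268 = 1.3146809 × 10^11.
SE(Ŷ) = √(1.3146809 × 10^11) = 362600.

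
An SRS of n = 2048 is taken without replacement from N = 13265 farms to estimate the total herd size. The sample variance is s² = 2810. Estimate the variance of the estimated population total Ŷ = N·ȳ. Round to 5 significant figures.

2.0416 × 10^8

Var(Ŷ) = N²·Var(ȳ) = N²·(1 − n/N)·s²/n.
f = 2048/13265 = 0.15439126; Var(ȳ) = 0.84560874·2810/2048 = 1.1602347.
Var(Ŷ) = 13265² · 1.1602347 = 2.0415516 × 10^8.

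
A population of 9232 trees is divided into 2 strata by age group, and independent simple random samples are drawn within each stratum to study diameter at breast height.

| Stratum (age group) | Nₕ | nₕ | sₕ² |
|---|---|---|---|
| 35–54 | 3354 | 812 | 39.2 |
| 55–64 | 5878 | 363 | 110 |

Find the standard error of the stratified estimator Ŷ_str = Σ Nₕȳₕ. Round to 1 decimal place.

Var(Ŷ_str) = Σₕ Nₕ²(1 − fₕ)sₕ²/nₕ.
35–54: 3354²·(1 − 812/3354)·39.2/812 = 411593.63.
55–64: 5878²·(1 − 363/5878)·110/363 = 9.8233848 × 10^6.
Sum = 1.0234978 × 10^7.
SE = √(1.0234978 × 10^7) = 3199.2.

3199.2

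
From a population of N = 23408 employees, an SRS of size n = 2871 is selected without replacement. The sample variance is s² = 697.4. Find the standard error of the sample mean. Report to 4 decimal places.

Under SRS without replacement, Var(ȳ) = (1 − f)·s²/n with f = n/N = 2871/23408 = 0.12265038.
Var(ȳ) = (1 − 0.12265038)·697.4/2871 = 0.87734962·0.24291188 = 0.21311864.
SE(ȳ) = √(0.21311864) = 0.4616.

0.4616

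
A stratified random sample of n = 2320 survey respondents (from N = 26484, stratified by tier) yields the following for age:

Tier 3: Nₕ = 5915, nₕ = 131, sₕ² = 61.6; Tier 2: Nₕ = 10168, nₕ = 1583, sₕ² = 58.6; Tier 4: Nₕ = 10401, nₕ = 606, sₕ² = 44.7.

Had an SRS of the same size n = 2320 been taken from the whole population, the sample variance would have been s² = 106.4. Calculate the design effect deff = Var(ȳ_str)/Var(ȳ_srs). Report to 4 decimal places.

Var(ȳ_str) = Σ Wₕ²(1−fₕ)sₕ²/nₕ with Wₕ = Nₕ/26484:
  Tier 3: (5915/26484)²·(1−131/5915)·61.6/131 = 0.022936402
  Tier 2: (10168/26484)²·(1−1583/10168)·58.6/1583 = 0.004607076
  Tier 4: (10401/26484)²·(1−606/10401)·44.7/606 = 0.010713892
  → Var(ȳ_str) = 0.03825737.
Var(ȳ_srs) = (1 − 2320/26484)·106.4/2320 = 0.041844549.
deff = 0.03825737 / 0.041844549 = 0.9143.

0.9143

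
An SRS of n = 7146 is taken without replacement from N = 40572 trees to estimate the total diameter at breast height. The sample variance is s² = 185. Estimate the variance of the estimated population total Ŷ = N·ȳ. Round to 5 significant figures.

3.5109 × 10^7

Var(Ŷ) = N²·Var(ȳ) = N²·(1 − n/N)·s²/n.
f = 7146/40572 = 0.17613132; Var(ȳ) = 0.82386868·185/7146 = 0.021328814.
Var(Ŷ) = 40572² · 0.021328814 = 3.5109087 × 10^7.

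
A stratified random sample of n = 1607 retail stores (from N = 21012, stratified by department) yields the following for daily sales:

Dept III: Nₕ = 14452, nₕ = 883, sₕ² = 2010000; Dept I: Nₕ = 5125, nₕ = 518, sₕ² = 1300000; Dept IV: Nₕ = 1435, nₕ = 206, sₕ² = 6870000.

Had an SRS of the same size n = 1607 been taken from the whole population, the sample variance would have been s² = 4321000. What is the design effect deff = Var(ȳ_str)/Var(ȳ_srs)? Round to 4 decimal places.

Var(ȳ_str) = Σ Wₕ²(1−fₕ)sₕ²/nₕ with Wₕ = Nₕ/21012:
  Dept III: (14452/21012)²·(1−883/14452)·2010000/883 = 1011.0587
  Dept I: (5125/21012)²·(1−518/5125)·1300000/518 = 134.21186
  Dept IV: (1435/21012)²·(1−206/1435)·6870000/206 = 133.21665
  → Var(ȳ_str) = 1278.4872.
Var(ȳ_srs) = (1 − 1607/21012)·4321000/1607 = 2483.2168.
deff = 1278.4872 / 2483.2168 = 0.5149.

0.5149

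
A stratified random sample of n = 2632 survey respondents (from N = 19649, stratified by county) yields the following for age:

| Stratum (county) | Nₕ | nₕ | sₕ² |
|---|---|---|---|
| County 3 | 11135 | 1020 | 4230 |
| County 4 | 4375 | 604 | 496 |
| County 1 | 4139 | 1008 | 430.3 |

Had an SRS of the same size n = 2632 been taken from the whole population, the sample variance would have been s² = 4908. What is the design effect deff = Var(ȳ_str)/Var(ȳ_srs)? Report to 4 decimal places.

Var(ȳ_str) = Σ Wₕ²(1−fₕ)sₕ²/nₕ with Wₕ = Nₕ/19649:
  County 3: (11135/19649)²·(1−1020/11135)·4230/1020 = 1.2098051
  County 4: (4375/19649)²·(1−604/4375)·496/604 = 0.035091216
  County 1: (4139/19649)²·(1−1008/4139)·430.3/1008 = 0.014328753
  → Var(ȳ_str) = 1.2592251.
Var(ȳ_srs) = (1 − 2632/19649)·4908/2632 = 1.6149579.
deff = 1.2592251 / 1.6149579 = 0.7797.

0.7797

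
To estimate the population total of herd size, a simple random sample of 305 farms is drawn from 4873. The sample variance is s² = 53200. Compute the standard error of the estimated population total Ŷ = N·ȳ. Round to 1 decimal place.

Var(Ŷ) = N²·Var(ȳ) = N²·(1 − n/N)·s²/n.
f = 305/4873 = 0.06258978; Var(ȳ) = 0.93741022·53200/305 = 163.50893.
Var(Ŷ) = 4873² · 163.50893 = 3.8827041 × 10^9.
SE(Ŷ) = √(3.8827041 × 10^9) = 62311.3.

62311.3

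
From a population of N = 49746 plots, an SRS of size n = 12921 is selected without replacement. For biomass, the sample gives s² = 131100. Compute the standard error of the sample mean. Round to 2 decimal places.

Under SRS without replacement, Var(ȳ) = (1 − f)·s²/n with f = n/N = 12921/49746 = 0.25973948.
Var(ȳ) = (1 − 0.25973948)·131100/12921 = 0.74026052·10.146274 = 7.5108857.
SE(ȳ) = √(7.5108857) = 2.74.

2.74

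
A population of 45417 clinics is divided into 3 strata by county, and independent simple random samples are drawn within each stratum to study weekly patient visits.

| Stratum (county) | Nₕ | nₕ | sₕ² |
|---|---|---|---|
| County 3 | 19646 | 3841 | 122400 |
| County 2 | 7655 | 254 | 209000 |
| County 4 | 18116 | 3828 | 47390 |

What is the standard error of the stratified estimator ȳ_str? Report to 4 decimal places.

5.3806

Var(ȳ_str) = Σₕ Wₕ²(1 − fₕ)sₕ²/nₕ with Wₕ = Nₕ/N, N = 45417.
County 3: Wₕ = 0.43256930; term = 0.43256930²·(1 − 0.19551054)·122400/3841 = 4.7969906.
County 2: Wₕ = 0.16854922; term = 0.16854922²·(1 − 0.03318093)·209000/254 = 22.600148.
County 4: Wₕ = 0.39888148; term = 0.39888148²·(1 − 0.21130492)·47390/3828 = 1.5535014.
Sum = 28.95064.
SE = √(28.95064) = 5.3806.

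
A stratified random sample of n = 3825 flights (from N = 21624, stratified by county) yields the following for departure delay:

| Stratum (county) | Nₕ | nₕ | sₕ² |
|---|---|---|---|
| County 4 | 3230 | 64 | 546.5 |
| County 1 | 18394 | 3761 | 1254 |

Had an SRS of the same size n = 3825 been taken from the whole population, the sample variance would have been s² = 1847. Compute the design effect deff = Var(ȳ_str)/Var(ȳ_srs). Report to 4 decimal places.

Var(ȳ_str) = Σ Wₕ²(1−fₕ)sₕ²/nₕ with Wₕ = Nₕ/21624:
  County 4: (3230/21624)²·(1−64/3230)·546.5/64 = 0.18674611
  County 1: (18394/21624)²·(1−3761/18394)·1254/3761 = 0.19192506
  → Var(ȳ_str) = 0.37867117.
Var(ȳ_srs) = (1 − 3825/21624)·1847/3825 = 0.39746146.
deff = 0.37867117 / 0.39746146 = 0.9527.

0.9527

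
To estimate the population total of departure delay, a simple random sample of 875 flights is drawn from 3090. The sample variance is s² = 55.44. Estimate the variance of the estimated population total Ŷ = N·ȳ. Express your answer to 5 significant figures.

433660

Var(Ŷ) = N²·Var(ȳ) = N²·(1 − n/N)·s²/n.
f = 875/3090 = 0.28317152; Var(ȳ) = 0.71682848·55.44/875 = 0.045418252.
Var(Ŷ) = 3090² · 0.045418252 = 433658.01.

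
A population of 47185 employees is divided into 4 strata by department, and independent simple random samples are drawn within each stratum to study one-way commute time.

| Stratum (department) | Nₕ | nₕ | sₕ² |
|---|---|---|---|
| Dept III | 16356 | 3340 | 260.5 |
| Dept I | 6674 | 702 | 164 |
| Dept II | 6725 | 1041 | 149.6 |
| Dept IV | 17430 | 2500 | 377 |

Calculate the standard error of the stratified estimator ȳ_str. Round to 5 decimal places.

0.17814

Var(ȳ_str) = Σₕ Wₕ²(1 − fₕ)sₕ²/nₕ with Wₕ = Nₕ/N, N = 47185.
Dept III: Wₕ = 0.34663558; term = 0.34663558²·(1 − 0.20420641)·260.5/3340 = 0.0074577528.
Dept I: Wₕ = 0.14144326; term = 0.14144326²·(1 − 0.10518430)·164/702 = 0.0041822002.
Dept II: Wₕ = 0.14252411; term = 0.14252411²·(1 − 0.15479554)·149.6/1041 = 0.0024672849.
Dept IV: Wₕ = 0.36939705; term = 0.36939705²·(1 − 0.14343087)·377/2500 = 0.017625872.
Sum = 0.03173311.
SE = √(0.03173311) = 0.17814.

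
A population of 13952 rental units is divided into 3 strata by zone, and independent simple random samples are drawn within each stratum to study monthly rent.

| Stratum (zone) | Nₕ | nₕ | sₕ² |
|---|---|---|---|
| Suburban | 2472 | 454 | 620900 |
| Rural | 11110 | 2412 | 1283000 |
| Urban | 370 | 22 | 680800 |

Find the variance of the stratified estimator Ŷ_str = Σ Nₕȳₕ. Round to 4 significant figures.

Var(Ŷ_str) = Σₕ Nₕ²(1 − fₕ)sₕ²/nₕ.
Suburban: 2472²·(1 − 454/2472)·620900/454 = 6.8223726 × 10^9.
Rural: 11110²·(1 − 2412/11110)·1283000/2412 = 5.1402331 × 10^10.
Urban: 370²·(1 − 22/370)·680800/22 = 3.9845367 × 10^9.
Sum = 6.220924 × 10^10.

6.221 × 10^10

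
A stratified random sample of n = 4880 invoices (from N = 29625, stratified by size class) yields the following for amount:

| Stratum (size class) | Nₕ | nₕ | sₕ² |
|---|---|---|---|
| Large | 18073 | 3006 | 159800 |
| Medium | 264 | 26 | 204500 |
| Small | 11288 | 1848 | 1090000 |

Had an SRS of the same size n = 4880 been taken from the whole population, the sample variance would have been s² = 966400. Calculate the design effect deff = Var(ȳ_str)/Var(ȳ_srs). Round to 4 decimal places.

Var(ȳ_str) = Σ Wₕ²(1−fₕ)sₕ²/nₕ with Wₕ = Nₕ/29625:
  Large: (18073/29625)²·(1−3006/18073)·159800/3006 = 16.494081
  Medium: (264/29625)²·(1−26/264)·204500/26 = 0.56309819
  Small: (11288/29625)²·(1−1848/11288)·1090000/1848 = 71.613815
  → Var(ȳ_str) = 88.670994.
Var(ȳ_srs) = (1 − 4880/29625)·966400/4880 = 165.41169.
deff = 88.670994 / 165.41169 = 0.5361.

0.5361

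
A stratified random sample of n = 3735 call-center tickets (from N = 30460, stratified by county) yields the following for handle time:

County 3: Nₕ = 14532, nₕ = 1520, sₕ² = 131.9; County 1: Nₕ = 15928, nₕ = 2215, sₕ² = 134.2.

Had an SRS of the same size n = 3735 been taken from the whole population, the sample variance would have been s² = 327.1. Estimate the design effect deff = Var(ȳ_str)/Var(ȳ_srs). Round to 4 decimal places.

0.4158

Var(ȳ_str) = Σ Wₕ²(1−fₕ)sₕ²/nₕ with Wₕ = Nₕ/30460:
  County 3: (14532/30460)²·(1−1520/14532)·131.9/1520 = 0.017685236
  County 1: (15928/30460)²·(1−2215/15928)·134.2/2215 = 0.01426306
  → Var(ȳ_str) = 0.031948296.
Var(ȳ_srs) = (1 − 3735/30460)·327.1/3735 = 0.076838301.
deff = 0.031948296 / 0.076838301 = 0.4158.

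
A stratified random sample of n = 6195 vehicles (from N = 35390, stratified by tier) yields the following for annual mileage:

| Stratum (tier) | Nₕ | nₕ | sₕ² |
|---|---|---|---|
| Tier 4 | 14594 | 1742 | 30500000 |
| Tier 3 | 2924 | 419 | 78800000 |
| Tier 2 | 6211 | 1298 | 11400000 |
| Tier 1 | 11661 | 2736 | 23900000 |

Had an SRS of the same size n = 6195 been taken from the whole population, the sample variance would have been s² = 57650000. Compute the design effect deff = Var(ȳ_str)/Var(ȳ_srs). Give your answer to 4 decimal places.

0.6072

Var(ȳ_str) = Σ Wₕ²(1−fₕ)sₕ²/nₕ with Wₕ = Nₕ/35390:
  Tier 4: (14594/35390)²·(1−1742/14594)·30500000/1742 = 2622.0177
  Tier 3: (2924/35390)²·(1−419/2924)·78800000/419 = 1099.8569
  Tier 2: (6211/35390)²·(1−1298/6211)·11400000/1298 = 213.98204
  Tier 1: (11661/35390)²·(1−2736/11661)·23900000/2736 = 725.87979
  → Var(ȳ_str) = 4661.7364.
Var(ȳ_srs) = (1 − 6195/35390)·57650000/6195 = 7676.9006.
deff = 4661.7364 / 7676.9006 = 0.6072.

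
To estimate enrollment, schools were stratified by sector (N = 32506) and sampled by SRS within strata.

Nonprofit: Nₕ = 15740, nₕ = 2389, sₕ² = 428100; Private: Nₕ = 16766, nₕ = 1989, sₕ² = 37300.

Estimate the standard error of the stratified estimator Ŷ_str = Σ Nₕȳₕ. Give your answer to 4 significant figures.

Var(Ŷ_str) = Σₕ Nₕ²(1 − fₕ)sₕ²/nₕ.
Nonprofit: 15740²·(1 − 2389/15740)·428100/2389 = 3.7657163 × 10^10.
Private: 16766²·(1 − 1989/16766)·37300/1989 = 4.6461132 × 10^9.
Sum = 4.2303276 × 10^10.
SE = √(4.2303276 × 10^10) = 205700.

205700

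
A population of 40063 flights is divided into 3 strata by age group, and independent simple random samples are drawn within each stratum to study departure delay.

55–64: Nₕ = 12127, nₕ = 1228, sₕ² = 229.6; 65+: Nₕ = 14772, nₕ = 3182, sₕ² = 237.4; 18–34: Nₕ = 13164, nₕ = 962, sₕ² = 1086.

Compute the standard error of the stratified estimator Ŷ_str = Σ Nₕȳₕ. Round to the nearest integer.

Var(Ŷ_str) = Σₕ Nₕ²(1 − fₕ)sₕ²/nₕ.
55–64: 12127²·(1 − 1228/12127)·229.6/1228 = 2.4712322 × 10^7.
65+: 14772²·(1 − 3182/14772)·237.4/3182 = 1.2773305 × 10^7.
18–34: 13164²·(1 − 962/13164)·1086/962 = 1.8133166 × 10^8.
Sum = 2.1881729 × 10^8.
SE = √(2.1881729 × 10^8) = 14792.

14792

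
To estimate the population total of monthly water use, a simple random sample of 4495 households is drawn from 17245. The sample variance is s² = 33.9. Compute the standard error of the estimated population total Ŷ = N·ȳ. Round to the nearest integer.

1288

Var(Ŷ) = N²·Var(ȳ) = N²·(1 − n/N)·s²/n.
f = 4495/17245 = 0.26065526; Var(ȳ) = 0.73934474·33.9/4495 = 0.0055759258.
Var(Ŷ) = 17245² · 0.0055759258 = 1.6582247 × 10^6.
SE(Ŷ) = √(1.6582247 × 10^6) = 1288.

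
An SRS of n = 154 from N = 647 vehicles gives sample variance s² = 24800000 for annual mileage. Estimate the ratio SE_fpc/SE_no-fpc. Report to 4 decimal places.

0.8729

f = n/N = 154/647 = 0.23802164.
SE_no-fpc = √(s²/n) = 401.2966; SE_fpc = √((1−f)s²/n) = 350.29731.
Ratio = √(1−f) = 0.87291372.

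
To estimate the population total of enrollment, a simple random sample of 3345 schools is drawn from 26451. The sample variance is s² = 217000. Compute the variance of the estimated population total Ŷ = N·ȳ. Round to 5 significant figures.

3.9649 × 10^10

Var(Ŷ) = N²·Var(ȳ) = N²·(1 − n/N)·s²/n.
f = 3345/26451 = 0.12646025; Var(ȳ) = 0.87353975·217000/3345 = 56.669096.
Var(Ŷ) = 26451² · 56.669096 = 3.9648839 × 10^10.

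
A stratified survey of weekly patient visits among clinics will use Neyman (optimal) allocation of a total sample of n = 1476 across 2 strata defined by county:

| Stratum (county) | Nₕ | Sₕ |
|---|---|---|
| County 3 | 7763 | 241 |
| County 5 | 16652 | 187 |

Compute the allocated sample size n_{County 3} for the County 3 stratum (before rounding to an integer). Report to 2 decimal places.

Neyman allocation: nₕ = n·NₕSₕ / Σⱼ NⱼSⱼ.
Σ NⱼSⱼ = 7763·241 + 16652·187 = 4.984807 × 10^6.
n_{County 3} = 1476·7763·241 / (4.984807 × 10^6) = 553.97.

553.97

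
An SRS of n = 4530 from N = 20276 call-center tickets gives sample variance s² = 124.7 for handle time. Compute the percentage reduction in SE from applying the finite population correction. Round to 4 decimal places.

f = n/N = 4530/20276 = 0.22341685.
SE_no-fpc = √(s²/n) = 0.16591442; SE_fpc = √((1−f)s²/n) = 0.14621035.
Ratio = √(1−f) = 0.88123955. Reduction = 100·(1 − 0.88123955) = 11.8760%.

11.8760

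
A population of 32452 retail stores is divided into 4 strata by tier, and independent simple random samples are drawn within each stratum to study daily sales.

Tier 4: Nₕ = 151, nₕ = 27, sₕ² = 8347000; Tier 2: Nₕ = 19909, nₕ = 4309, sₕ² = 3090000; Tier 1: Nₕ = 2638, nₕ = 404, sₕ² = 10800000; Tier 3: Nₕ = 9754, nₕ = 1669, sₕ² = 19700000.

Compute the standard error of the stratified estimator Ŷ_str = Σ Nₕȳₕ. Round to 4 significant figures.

Var(Ŷ_str) = Σₕ Nₕ²(1 − fₕ)sₕ²/nₕ.
Tier 4: 151²·(1 − 27/151)·8347000/27 = 5.7884899 × 10^9.
Tier 2: 19909²·(1 − 4309/19909)·3090000/4309 = 2.2271837 × 10^11.
Tier 1: 2638²·(1 − 404/2638)·10800000/404 = 1.5754345 × 10^11.
Tier 3: 9754²·(1 − 1669/9754)·19700000/1669 = 9.3083491 × 10^11.
Sum = 1.3168852 × 10^12.
SE = √(1.3168852 × 10^12) = 1.148 × 10^6.

1.148 × 10^6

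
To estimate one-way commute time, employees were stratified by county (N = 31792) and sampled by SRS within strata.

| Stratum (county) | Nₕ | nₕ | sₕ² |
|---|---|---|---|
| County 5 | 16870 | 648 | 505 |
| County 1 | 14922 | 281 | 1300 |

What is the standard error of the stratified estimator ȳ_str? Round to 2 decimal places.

Var(ȳ_str) = Σₕ Wₕ²(1 − fₕ)sₕ²/nₕ with Wₕ = Nₕ/N, N = 31792.
County 5: Wₕ = 0.53063664; term = 0.53063664²·(1 − 0.03841138)·505/648 = 0.2110086.
County 1: Wₕ = 0.46936336; term = 0.46936336²·(1 − 0.01883126)·1300/281 = 0.99999795.
Sum = 1.2110066.
SE = √(1.2110066) = 1.10.

1.10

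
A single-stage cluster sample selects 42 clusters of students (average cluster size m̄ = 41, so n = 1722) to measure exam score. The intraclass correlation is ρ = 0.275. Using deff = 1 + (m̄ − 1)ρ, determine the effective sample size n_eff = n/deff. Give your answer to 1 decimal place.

143.5

deff = 1 + (41 − 1)·0.275 = 1 + 11 = 12.
n_eff = 1722 / 12 = 143.5.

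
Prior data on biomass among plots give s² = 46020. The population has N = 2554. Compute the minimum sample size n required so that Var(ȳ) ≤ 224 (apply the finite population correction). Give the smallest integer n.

191

Without fpc, n₀ = s²/D = 46020/224 = 205.4464.
With fpc, (1 − n/N)·s²/n ≤ D requires n ≥ n₀/(1 + n₀/N) = 205.4464/(1 + 205.4464/2554) = 190.1505.
Rounding up, n = 191.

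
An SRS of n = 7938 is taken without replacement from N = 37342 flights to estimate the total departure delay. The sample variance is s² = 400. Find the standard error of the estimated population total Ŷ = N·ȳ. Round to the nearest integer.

Var(Ŷ) = N²·Var(ȳ) = N²·(1 − n/N)·s²/n.
f = 7938/37342 = 0.21257565; Var(ȳ) = 0.78742435·400/7938 = 0.039678728.
Var(Ŷ) = 37342² · 0.039678728 = 5.5329009 × 10^7.
SE(Ŷ) = √(5.5329009 × 10^7) = 7438.

7438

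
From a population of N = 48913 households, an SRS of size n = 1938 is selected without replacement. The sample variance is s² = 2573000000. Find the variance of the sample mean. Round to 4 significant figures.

1.275 × 10^6

Under SRS without replacement, Var(ȳ) = (1 − f)·s²/n with f = n/N = 1938/48913 = 0.03962137.
Var(ȳ) = (1 − 0.03962137)·2573000000/1938 = 0.96037863·1.3276574 × 10^6 = 1.2750538 × 10^6.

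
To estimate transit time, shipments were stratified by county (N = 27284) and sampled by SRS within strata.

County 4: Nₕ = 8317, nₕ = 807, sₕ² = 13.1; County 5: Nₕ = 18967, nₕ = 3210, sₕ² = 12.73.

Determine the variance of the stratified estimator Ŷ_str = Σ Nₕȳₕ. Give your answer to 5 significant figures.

Var(Ŷ_str) = Σₕ Nₕ²(1 − fₕ)sₕ²/nₕ.
County 4: 8317²·(1 − 807/8317)·13.1/807 = 1.0139217 × 10^6.
County 5: 18967²·(1 − 3210/18967)·12.73/3210 = 1.1852107 × 10^6.
Sum = 2.1991324 × 10^6.

2.1991 × 10^6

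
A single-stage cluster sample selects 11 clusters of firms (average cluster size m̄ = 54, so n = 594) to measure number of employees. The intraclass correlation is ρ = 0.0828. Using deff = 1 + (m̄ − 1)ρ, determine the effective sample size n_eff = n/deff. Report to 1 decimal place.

110.2

deff = 1 + (54 − 1)·0.0828 = 1 + 4.3884 = 5.3884.
n_eff = 594 / 5.3884 = 110.2.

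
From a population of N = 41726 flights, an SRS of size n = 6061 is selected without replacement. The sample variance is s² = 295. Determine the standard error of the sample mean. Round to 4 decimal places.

Under SRS without replacement, Var(ȳ) = (1 − f)·s²/n with f = n/N = 6061/41726 = 0.14525715.
Var(ȳ) = (1 − 0.14525715)·295/6061 = 0.85474285·0.048671836 = 0.041601904.
SE(ȳ) = √(0.041601904) = 0.2040.

0.2040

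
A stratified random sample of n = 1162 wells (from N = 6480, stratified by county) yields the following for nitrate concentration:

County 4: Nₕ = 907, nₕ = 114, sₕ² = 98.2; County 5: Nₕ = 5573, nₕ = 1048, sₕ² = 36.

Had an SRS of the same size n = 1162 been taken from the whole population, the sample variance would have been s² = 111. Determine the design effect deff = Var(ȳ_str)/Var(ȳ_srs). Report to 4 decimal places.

0.4514

Var(ȳ_str) = Σ Wₕ²(1−fₕ)sₕ²/nₕ with Wₕ = Nₕ/6480:
  County 4: (907/6480)²·(1−114/907)·98.2/114 = 0.014754928
  County 5: (5573/6480)²·(1−1048/5573)·36/1048 = 0.020629981
  → Var(ȳ_str) = 0.035384909.
Var(ȳ_srs) = (1 − 1162/6480)·111/1162 = 0.078395327.
deff = 0.035384909 / 0.078395327 = 0.4514.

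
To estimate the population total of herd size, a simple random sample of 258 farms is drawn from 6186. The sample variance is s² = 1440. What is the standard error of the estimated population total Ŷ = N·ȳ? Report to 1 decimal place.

14306.4

Var(Ŷ) = N²·Var(ȳ) = N²·(1 − n/N)·s²/n.
f = 258/6186 = 0.04170708; Var(ȳ) = 0.95829292·1440/258 = 5.3486116.
Var(Ŷ) = 6186² · 5.3486116 = 2.0467316 × 10^8.
SE(Ŷ) = √(2.0467316 × 10^8) = 14306.4.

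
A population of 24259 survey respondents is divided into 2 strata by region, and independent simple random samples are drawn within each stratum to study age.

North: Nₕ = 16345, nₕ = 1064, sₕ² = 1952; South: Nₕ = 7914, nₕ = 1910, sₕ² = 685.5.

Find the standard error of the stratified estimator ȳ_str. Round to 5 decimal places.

Var(ȳ_str) = Σₕ Wₕ²(1 − fₕ)sₕ²/nₕ with Wₕ = Nₕ/N, N = 24259.
North: Wₕ = 0.67377056; term = 0.67377056²·(1 − 0.06509636)·1952/1064 = 0.77862635.
South: Wₕ = 0.32622944; term = 0.32622944²·(1 − 0.24134445)·685.5/1910 = 0.028977775.
Sum = 0.80760413.
SE = √(0.80760413) = 0.89867.

0.89867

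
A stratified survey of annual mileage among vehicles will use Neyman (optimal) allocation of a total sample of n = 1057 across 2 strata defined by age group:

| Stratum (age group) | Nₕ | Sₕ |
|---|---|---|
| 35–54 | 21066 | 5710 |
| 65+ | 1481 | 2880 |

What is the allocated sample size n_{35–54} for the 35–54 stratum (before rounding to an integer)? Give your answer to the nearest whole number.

Neyman allocation: nₕ = n·NₕSₕ / Σⱼ NⱼSⱼ.
Σ NⱼSⱼ = 21066·5710 + 1481·2880 = 1.2455214 × 10^8.
n_{35–54} = 1057·21066·5710 / (1.2455214 × 10^8) = 1021.

1021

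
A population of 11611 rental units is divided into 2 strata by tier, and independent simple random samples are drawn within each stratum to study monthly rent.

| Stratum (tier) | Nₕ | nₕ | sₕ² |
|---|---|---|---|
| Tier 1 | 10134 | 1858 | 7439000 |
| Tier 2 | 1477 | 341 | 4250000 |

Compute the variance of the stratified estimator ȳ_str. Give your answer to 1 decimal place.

2645.9

Var(ȳ_str) = Σₕ Wₕ²(1 − fₕ)sₕ²/nₕ with Wₕ = Nₕ/N, N = 11611.
Tier 1: Wₕ = 0.87279304; term = 0.87279304²·(1 − 0.18334320)·7439000/1858 = 2490.7548.
Tier 2: Wₕ = 0.12720696; term = 0.12720696²·(1 − 0.23087339)·4250000/341 = 155.11512.
Sum = 2645.8699.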